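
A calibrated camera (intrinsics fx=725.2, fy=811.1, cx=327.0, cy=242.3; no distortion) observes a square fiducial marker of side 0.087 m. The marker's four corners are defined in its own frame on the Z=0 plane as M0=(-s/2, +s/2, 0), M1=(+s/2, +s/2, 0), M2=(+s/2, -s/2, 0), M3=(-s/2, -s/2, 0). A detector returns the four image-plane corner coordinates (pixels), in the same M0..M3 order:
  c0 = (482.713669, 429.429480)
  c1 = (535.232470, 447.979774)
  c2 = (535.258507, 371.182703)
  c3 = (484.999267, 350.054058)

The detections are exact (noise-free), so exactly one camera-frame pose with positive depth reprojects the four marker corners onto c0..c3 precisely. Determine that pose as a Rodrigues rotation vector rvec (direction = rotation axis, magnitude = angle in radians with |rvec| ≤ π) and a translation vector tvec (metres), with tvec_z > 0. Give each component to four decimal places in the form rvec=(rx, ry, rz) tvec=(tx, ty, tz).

Intrinsics K: fx=725.2, fy=811.1, cx=327.0, cy=242.3
Marker side s = 0.087 m; corners in marker frame (Z=0):
  M0 = (-0.0435, +0.0435, 0)
  M1 = (+0.0435, +0.0435, 0)
  M2 = (+0.0435, -0.0435, 0)
  M3 = (-0.0435, -0.0435, 0)
Detected image corners:
  c0 = (482.713669, 429.429480) px
  c1 = (535.232470, 447.979774) px
  c2 = (535.258507, 371.182703) px
  c3 = (484.999267, 350.054058) px
Planar DLT: solve 8×8 A·h = b for H (H[2,2]=1):
  H  [+847.74964 -264.73837 +510.12790]
  H  [+430.20863 +699.76886 +399.04037]
  H  [+0.50505 -0.49404 +1.00000]
B = K⁻¹H; ‖b₁‖=1.133613, ‖b₂‖=1.133613; λ = 2/(‖b₁‖+‖b₂‖) = 0.882135, sign → tz>0 ⇒ λ=+0.882135
r₁ = λ·B[:,0] = (+0.83031,+0.33479,+0.44553); r₂ = λ·B[:,1] = (-0.12552,+0.89124,-0.43581)
r₃ = r₁×r₂ = (-0.54298,+0.30594,+0.78203); SVD([r₁ r₂ r₃]) → R = UVᵀ:
  R  [+0.83031 -0.12552 -0.54298]
  R  [+0.33479 +0.89124 +0.30594]
  R  [+0.44553 -0.43581 +0.78203]
t = (+0.22276, +0.17047, +0.88214) m
tr R = 2.503591; θ = arccos((tr R − 1)/2) = 0.720016 rad = 41.254°
axis k = ((R−Rᵀ)₃₂, (R−Rᵀ)₁₃, (R−Rᵀ)₂₁) / (2 sinθ) = (-0.562444, -0.749552, +0.349040)
rvec = θ·k = (-0.404969, -0.539689, +0.251314)

rvec=(-0.4050, -0.5397, 0.2513) tvec=(0.2228, 0.1705, 0.8821)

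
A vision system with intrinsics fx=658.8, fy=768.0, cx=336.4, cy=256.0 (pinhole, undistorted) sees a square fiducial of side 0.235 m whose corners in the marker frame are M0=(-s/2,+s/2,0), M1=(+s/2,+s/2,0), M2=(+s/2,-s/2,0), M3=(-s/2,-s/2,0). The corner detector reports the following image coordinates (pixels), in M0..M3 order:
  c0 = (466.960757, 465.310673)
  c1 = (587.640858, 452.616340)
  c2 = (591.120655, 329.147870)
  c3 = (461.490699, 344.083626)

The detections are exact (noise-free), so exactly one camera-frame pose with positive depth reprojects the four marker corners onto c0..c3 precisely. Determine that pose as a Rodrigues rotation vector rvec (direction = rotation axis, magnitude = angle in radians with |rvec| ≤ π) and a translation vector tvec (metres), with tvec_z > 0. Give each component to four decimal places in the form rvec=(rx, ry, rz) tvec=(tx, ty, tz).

Intrinsics K: fx=658.8, fy=768.0, cx=336.4, cy=256.0
Marker side s = 0.235 m; corners in marker frame (Z=0):
  M0 = (-0.1175, +0.1175, 0)
  M1 = (+0.1175, +0.1175, 0)
  M2 = (+0.1175, -0.1175, 0)
  M3 = (-0.1175, -0.1175, 0)
Detected image corners:
  c0 = (466.960757, 465.310673) px
  c1 = (587.640858, 452.616340) px
  c2 = (591.120655, 329.147870) px
  c3 = (461.490699, 344.083626) px
Planar DLT: solve 8×8 A·h = b for H (H[2,2]=1):
  H  [+508.94619 +164.81996 +526.50077]
  H  [-75.94384 +641.78892 +400.01475]
  H  [-0.04356 +0.30464 +1.00000]
B = K⁻¹H; ‖b₁‖=0.800429, ‖b₂‖=0.800429; λ = 2/(‖b₁‖+‖b₂‖) = 1.249331, sign → tz>0 ⇒ λ=+1.249331
r₁ = λ·B[:,0] = (+0.99294,-0.10540,-0.05442); r₂ = λ·B[:,1] = (+0.11822,+0.91715,+0.38060)
r₃ = r₁×r₂ = (+0.00979,-0.38435,+0.92314); SVD([r₁ r₂ r₃]) → R = UVᵀ:
  R  [+0.99294 +0.11822 +0.00979]
  R  [-0.10540 +0.91715 -0.38435]
  R  [-0.05442 +0.38060 +0.92314]
t = (+0.36050, +0.23427, +1.24933) m
tr R = 2.833228; θ = arccos((tr R − 1)/2) = 0.411270 rad = 23.564°
axis k = ((R−Rᵀ)₃₂, (R−Rᵀ)₁₃, (R−Rᵀ)₂₁) / (2 sinθ) = (+0.956729, +0.080313, -0.279678)
rvec = θ·k = (+0.393474, +0.033030, -0.115023)

rvec=(0.3935, 0.0330, -0.1150) tvec=(0.3605, 0.2343, 1.2493)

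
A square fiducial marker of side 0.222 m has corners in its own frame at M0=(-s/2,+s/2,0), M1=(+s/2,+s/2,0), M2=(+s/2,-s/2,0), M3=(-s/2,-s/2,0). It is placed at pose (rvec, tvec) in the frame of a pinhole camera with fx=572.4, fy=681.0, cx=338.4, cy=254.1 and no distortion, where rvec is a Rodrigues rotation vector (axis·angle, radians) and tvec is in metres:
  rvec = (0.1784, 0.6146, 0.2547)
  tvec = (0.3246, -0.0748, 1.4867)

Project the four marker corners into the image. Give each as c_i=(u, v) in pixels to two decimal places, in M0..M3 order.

c0=(417.31, 253.71) c1=(492.75, 283.62) c2=(515.18, 181.74) c3=(435.31, 158.90)

Intrinsics K: fx=572.4, fy=681.0, cx=338.4, cy=254.1
Marker side s = 0.222 m; corners in marker frame (Z=0):
  M0 = (-0.1110, +0.1110, 0)
  M1 = (+0.1110, +0.1110, 0)
  M2 = (+0.1110, -0.1110, 0)
  M3 = (-0.1110, -0.1110, 0)
rvec = (0.1784, 0.6146, 0.2547), |rvec| = θ = 0.68879 rad = 39.465°
Rodrigues: sinθ=0.63560, 1−cosθ=0.22798; R = I + sinθ·[k]× + (1−cosθ)·[k]×²:
    [+0.78731 -0.18234 +0.58898]
    [+0.28772 +0.95353 -0.08940]
    [-0.54531 +0.23985 +0.80319]
t = (0.3246, -0.0748, 1.4867) m
M0: Pc = R·M0+t = (+0.21697, -0.00090, +1.57385); u = 572.4·(+0.21697)/1.57385 + 338.4 = 417.3100, v = 681.0·(-0.00090)/1.57385 + 254.1 = 253.7127
M1: Pc = R·M1+t = (+0.39175, +0.06298, +1.45279); u = 572.4·(+0.39175)/1.45279 + 338.4 = 492.7497, v = 681.0·(+0.06298)/1.45279 + 254.1 = 283.6216
M2: Pc = R·M2+t = (+0.43223, -0.14870, +1.39955); u = 572.4·(+0.43223)/1.39955 + 338.4 = 515.1781, v = 681.0·(-0.14870)/1.39955 + 254.1 = 181.7423
M3: Pc = R·M3+t = (+0.25745, -0.21258, +1.52061); u = 572.4·(+0.25745)/1.52061 + 338.4 = 435.3112, v = 681.0·(-0.21258)/1.52061 + 254.1 = 158.8969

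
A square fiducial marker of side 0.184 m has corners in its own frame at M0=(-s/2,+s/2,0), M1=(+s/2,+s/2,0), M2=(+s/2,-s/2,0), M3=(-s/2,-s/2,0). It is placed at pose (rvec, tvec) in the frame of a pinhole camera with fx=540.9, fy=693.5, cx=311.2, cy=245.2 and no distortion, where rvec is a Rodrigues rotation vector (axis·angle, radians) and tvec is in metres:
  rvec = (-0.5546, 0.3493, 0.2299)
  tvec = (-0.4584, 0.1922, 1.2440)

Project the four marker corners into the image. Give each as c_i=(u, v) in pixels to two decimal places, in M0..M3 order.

c0=(61.39, 389.62) c1=(124.52, 411.37) c2=(161.71, 315.57) c3=(100.75, 300.35)

Intrinsics K: fx=540.9, fy=693.5, cx=311.2, cy=245.2
Marker side s = 0.184 m; corners in marker frame (Z=0):
  M0 = (-0.0920, +0.0920, 0)
  M1 = (+0.0920, +0.0920, 0)
  M2 = (+0.0920, -0.0920, 0)
  M3 = (-0.0920, -0.0920, 0)
rvec = (-0.5546, 0.3493, 0.2299), |rvec| = θ = 0.69458 rad = 39.797°
Rodrigues: sinθ=0.64007, 1−cosθ=0.23168; R = I + sinθ·[k]× + (1−cosθ)·[k]×²:
    [+0.91603 -0.30488 +0.26065]
    [+0.11883 +0.82691 +0.54963]
    [-0.38311 -0.47251 +0.79370]
t = (-0.4584, 0.1922, 1.2440) m
M0: Pc = R·M0+t = (-0.57072, +0.25734, +1.23578); u = 540.9·(-0.57072)/1.23578 + 311.2 = 61.3938, v = 693.5·(+0.25734)/1.23578 + 245.2 = 389.6178
M1: Pc = R·M1+t = (-0.40217, +0.27921, +1.16528); u = 540.9·(-0.40217)/1.16528 + 311.2 = 124.5189, v = 693.5·(+0.27921)/1.16528 + 245.2 = 411.3662
M2: Pc = R·M2+t = (-0.34608, +0.12706, +1.25222); u = 540.9·(-0.34608)/1.25222 + 311.2 = 161.7119, v = 693.5·(+0.12706)/1.25222 + 245.2 = 315.5655
M3: Pc = R·M3+t = (-0.51463, +0.10519, +1.32272); u = 540.9·(-0.51463)/1.32272 + 311.2 = 100.7538, v = 693.5·(+0.10519)/1.32272 + 245.2 = 300.3522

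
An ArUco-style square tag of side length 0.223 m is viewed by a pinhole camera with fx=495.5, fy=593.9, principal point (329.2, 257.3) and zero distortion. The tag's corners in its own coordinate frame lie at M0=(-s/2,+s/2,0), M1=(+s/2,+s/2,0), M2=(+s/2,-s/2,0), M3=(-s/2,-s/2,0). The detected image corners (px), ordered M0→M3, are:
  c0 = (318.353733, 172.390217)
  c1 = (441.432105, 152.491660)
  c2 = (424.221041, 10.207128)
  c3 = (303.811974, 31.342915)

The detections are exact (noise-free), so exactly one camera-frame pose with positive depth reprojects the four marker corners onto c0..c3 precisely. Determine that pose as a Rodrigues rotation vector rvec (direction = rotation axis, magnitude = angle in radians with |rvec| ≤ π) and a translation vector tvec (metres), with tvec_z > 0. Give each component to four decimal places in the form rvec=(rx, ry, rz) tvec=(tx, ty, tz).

Intrinsics K: fx=495.5, fy=593.9, cx=329.2, cy=257.3
Marker side s = 0.223 m; corners in marker frame (Z=0):
  M0 = (-0.1115, +0.1115, 0)
  M1 = (+0.1115, +0.1115, 0)
  M2 = (+0.1115, -0.1115, 0)
  M3 = (-0.1115, -0.1115, 0)
Detected image corners:
  c0 = (318.353733, 172.390217) px
  c1 = (441.432105, 152.491660) px
  c2 = (424.221041, 10.207128) px
  c3 = (303.811974, 31.342915) px
Planar DLT: solve 8×8 A·h = b for H (H[2,2]=1):
  H  [+526.37961 +37.13105 +371.51800]
  H  [-96.83501 +626.87611 +90.94539]
  H  [-0.05241 -0.09149 +1.00000]
B = K⁻¹H; ‖b₁‖=1.107323, ‖b₂‖=1.107323; λ = 2/(‖b₁‖+‖b₂‖) = 0.903079, sign → tz>0 ⇒ λ=+0.903079
r₁ = λ·B[:,0] = (+0.99081,-0.12674,-0.04733); r₂ = λ·B[:,1] = (+0.12256,+0.98902,-0.08262)
r₃ = r₁×r₂ = (+0.05728,+0.07606,+0.99546); SVD([r₁ r₂ r₃]) → R = UVᵀ:
  R  [+0.99081 +0.12256 +0.05728]
  R  [-0.12674 +0.98902 +0.07606]
  R  [-0.04733 -0.08262 +0.99546]
t = (+0.07713, -0.25296, +0.90308) m
tr R = 2.975278; θ = arccos((tr R − 1)/2) = 0.157394 rad = 9.018°
axis k = ((R−Rᵀ)₃₂, (R−Rᵀ)₁₃, (R−Rᵀ)₂₁) / (2 sinθ) = (-0.506164, +0.333719, -0.795254)
rvec = θ·k = (-0.079667, +0.052525, -0.125168)

rvec=(-0.0797, 0.0525, -0.1252) tvec=(0.0771, -0.2530, 0.9031)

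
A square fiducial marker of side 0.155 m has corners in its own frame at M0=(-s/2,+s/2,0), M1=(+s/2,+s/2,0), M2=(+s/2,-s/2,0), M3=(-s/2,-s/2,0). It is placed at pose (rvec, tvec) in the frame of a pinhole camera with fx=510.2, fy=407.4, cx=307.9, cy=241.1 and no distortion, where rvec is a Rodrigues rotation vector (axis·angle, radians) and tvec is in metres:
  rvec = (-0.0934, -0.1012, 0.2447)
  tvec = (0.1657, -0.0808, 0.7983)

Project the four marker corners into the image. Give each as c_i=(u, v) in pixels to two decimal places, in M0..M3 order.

Intrinsics K: fx=510.2, fy=407.4, cx=307.9, cy=241.1
Marker side s = 0.155 m; corners in marker frame (Z=0):
  M0 = (-0.0775, +0.0775, 0)
  M1 = (+0.0775, +0.0775, 0)
  M2 = (+0.0775, -0.0775, 0)
  M3 = (-0.0775, -0.0775, 0)
rvec = (-0.0934, -0.1012, 0.2447), |rvec| = θ = 0.28079 rad = 16.088°
Rodrigues: sinθ=0.27711, 1−cosθ=0.03916; R = I + sinθ·[k]× + (1−cosθ)·[k]×²:
    [+0.96517 -0.23680 -0.11123]
    [+0.24619 +0.96592 +0.07988]
    [+0.08852 -0.10448 +0.99058]
t = (0.1657, -0.0808, 0.7983) m
M0: Pc = R·M0+t = (+0.07255, -0.02502, +0.78334); u = 510.2·(+0.07255)/0.78334 + 307.9 = 355.1508, v = 407.4·(-0.02502)/0.78334 + 241.1 = 228.0872
M1: Pc = R·M1+t = (+0.22215, +0.01314, +0.79706); u = 510.2·(+0.22215)/0.79706 + 307.9 = 450.0972, v = 407.4·(+0.01314)/0.79706 + 241.1 = 247.8157
M2: Pc = R·M2+t = (+0.25885, -0.13658, +0.81326); u = 510.2·(+0.25885)/0.81326 + 307.9 = 470.2922, v = 407.4·(-0.13658)/0.81326 + 241.1 = 172.6809
M3: Pc = R·M3+t = (+0.10925, -0.17474, +0.79954); u = 510.2·(+0.10925)/0.79954 + 307.9 = 377.6155, v = 407.4·(-0.17474)/0.79954 + 241.1 = 152.0626

c0=(355.15, 228.09) c1=(450.10, 247.82) c2=(470.29, 172.68) c3=(377.62, 152.06)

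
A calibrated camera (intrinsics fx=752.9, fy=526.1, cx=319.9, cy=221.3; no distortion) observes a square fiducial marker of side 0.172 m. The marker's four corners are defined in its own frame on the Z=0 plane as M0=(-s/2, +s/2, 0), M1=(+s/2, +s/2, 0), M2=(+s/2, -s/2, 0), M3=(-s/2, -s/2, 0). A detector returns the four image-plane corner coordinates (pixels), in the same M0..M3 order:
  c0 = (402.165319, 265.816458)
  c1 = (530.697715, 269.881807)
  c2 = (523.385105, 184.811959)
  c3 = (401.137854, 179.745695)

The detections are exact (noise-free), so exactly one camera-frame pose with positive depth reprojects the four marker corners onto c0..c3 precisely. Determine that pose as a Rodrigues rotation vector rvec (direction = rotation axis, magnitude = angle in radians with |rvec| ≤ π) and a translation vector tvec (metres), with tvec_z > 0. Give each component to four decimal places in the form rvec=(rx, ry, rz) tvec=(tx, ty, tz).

rvec=(-0.3008, -0.0920, 0.0387) tvec=(0.1946, 0.0052, 1.0115)

Intrinsics K: fx=752.9, fy=526.1, cx=319.9, cy=221.3
Marker side s = 0.172 m; corners in marker frame (Z=0):
  M0 = (-0.0860, +0.0860, 0)
  M1 = (+0.0860, +0.0860, 0)
  M2 = (+0.0860, -0.0860, 0)
  M3 = (-0.0860, -0.0860, 0)
Detected image corners:
  c0 = (402.165319, 265.816458) px
  c1 = (530.697715, 269.881807) px
  c2 = (523.385105, 184.811959) px
  c3 = (401.137854, 179.745695) px
Planar DLT: solve 8×8 A·h = b for H (H[2,2]=1):
  H  [+767.41592 -112.23816 +464.74505]
  H  [+45.45773 +431.26539 +223.99787]
  H  [+0.08370 -0.29421 +1.00000]
B = K⁻¹H; ‖b₁‖=0.988596, ‖b₂‖=0.988596; λ = 2/(‖b₁‖+‖b₂‖) = 1.011535, sign → tz>0 ⇒ λ=+1.011535
r₁ = λ·B[:,0] = (+0.99506,+0.05179,+0.08467); r₂ = λ·B[:,1] = (-0.02435,+0.95438,-0.29760)
r₃ = r₁×r₂ = (-0.09622,+0.29407,+0.95093); SVD([r₁ r₂ r₃]) → R = UVᵀ:
  R  [+0.99506 -0.02435 -0.09622]
  R  [+0.05179 +0.95438 +0.29407]
  R  [+0.08467 -0.29760 +0.95093]
t = (+0.19460, +0.00519, +1.01154) m
tr R = 2.900371; θ = arccos((tr R − 1)/2) = 0.316966 rad = 18.161°
axis k = ((R−Rᵀ)₃₂, (R−Rᵀ)₁₃, (R−Rᵀ)₂₁) / (2 sinθ) = (-0.949148, -0.290177, +0.122130)
rvec = θ·k = (-0.300848, -0.091976, +0.038711)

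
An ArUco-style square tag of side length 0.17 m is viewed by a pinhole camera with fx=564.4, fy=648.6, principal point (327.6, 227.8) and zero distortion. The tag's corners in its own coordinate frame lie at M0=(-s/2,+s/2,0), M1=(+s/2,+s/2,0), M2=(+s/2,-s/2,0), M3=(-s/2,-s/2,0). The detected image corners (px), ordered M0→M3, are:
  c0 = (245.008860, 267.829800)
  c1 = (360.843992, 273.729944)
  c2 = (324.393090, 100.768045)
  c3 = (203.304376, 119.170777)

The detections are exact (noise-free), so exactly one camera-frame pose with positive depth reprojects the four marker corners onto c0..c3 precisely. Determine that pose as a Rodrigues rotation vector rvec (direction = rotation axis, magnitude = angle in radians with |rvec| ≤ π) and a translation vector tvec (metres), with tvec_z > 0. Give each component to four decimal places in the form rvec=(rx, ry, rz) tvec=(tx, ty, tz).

rvec=(0.4216, 0.5785, -0.1287) tvec=(-0.0540, -0.0330, 0.6393)

Intrinsics K: fx=564.4, fy=648.6, cx=327.6, cy=227.8
Marker side s = 0.17 m; corners in marker frame (Z=0):
  M0 = (-0.0850, +0.0850, 0)
  M1 = (+0.0850, +0.0850, 0)
  M2 = (+0.0850, -0.0850, 0)
  M3 = (-0.0850, -0.0850, 0)
Detected image corners:
  c0 = (245.008860, 267.829800) px
  c1 = (360.843992, 273.729944) px
  c2 = (324.393090, 100.768045) px
  c3 = (203.304376, 119.170777) px
Planar DLT: solve 8×8 A·h = b for H (H[2,2]=1):
  H  [+450.21610 +386.05284 +279.92759]
  H  [-198.63951 +1044.82790 +194.34437]
  H  [-0.86772 +0.54711 +1.00000]
B = K⁻¹H; ‖b₁‖=1.564109, ‖b₂‖=1.564109; λ = 2/(‖b₁‖+‖b₂‖) = 0.639341, sign → tz>0 ⇒ λ=+0.639341
r₁ = λ·B[:,0] = (+0.83200,-0.00096,-0.55477); r₂ = λ·B[:,1] = (+0.23428,+0.90706,+0.34979)
r₃ = r₁×r₂ = (+0.50287,-0.42100,+0.75490); SVD([r₁ r₂ r₃]) → R = UVᵀ:
  R  [+0.83200 +0.23428 +0.50287]
  R  [-0.00096 +0.90706 -0.42100]
  R  [-0.55477 +0.34979 +0.75490]
t = (-0.05400, -0.03298, +0.63934) m
tr R = 2.493969; θ = arccos((tr R − 1)/2) = 0.727281 rad = 41.670°
axis k = ((R−Rᵀ)₃₂, (R−Rᵀ)₁₃, (R−Rᵀ)₂₁) / (2 sinθ) = (+0.579679, +0.795407, -0.176915)
rvec = θ·k = (+0.421590, +0.578485, -0.128667)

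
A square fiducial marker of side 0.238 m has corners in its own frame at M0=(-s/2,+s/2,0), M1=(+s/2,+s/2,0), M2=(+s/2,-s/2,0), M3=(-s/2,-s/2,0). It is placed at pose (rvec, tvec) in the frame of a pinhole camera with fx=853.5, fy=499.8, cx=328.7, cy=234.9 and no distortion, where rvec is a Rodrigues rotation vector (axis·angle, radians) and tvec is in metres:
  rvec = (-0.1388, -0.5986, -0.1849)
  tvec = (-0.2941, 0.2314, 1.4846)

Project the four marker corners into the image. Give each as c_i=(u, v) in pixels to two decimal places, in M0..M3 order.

c0=(107.24, 363.81) c1=(233.39, 342.27) c2=(206.84, 266.82) c3=(79.76, 280.90)

Intrinsics K: fx=853.5, fy=499.8, cx=328.7, cy=234.9
Marker side s = 0.238 m; corners in marker frame (Z=0):
  M0 = (-0.1190, +0.1190, 0)
  M1 = (+0.1190, +0.1190, 0)
  M2 = (+0.1190, -0.1190, 0)
  M3 = (-0.1190, -0.1190, 0)
rvec = (-0.1388, -0.5986, -0.1849), |rvec| = θ = 0.64170 rad = 36.767°
Rodrigues: sinθ=0.59856, 1−cosθ=0.19892; R = I + sinθ·[k]× + (1−cosθ)·[k]×²:
    [+0.81039 +0.21261 -0.54596]
    [-0.13233 +0.97418 +0.18294]
    [+0.57075 -0.07600 +0.81760]
t = (-0.2941, 0.2314, 1.4846) m
M0: Pc = R·M0+t = (-0.36524, +0.36307, +1.40764); u = 853.5·(-0.36524)/1.40764 + 328.7 = 107.2444, v = 499.8·(+0.36307)/1.40764 + 234.9 = 363.8145
M1: Pc = R·M1+t = (-0.17236, +0.33158, +1.54348); u = 853.5·(-0.17236)/1.54348 + 328.7 = 233.3875, v = 499.8·(+0.33158)/1.54348 + 234.9 = 342.2703
M2: Pc = R·M2+t = (-0.22296, +0.09973, +1.56156); u = 853.5·(-0.22296)/1.56156 + 328.7 = 206.8351, v = 499.8·(+0.09973)/1.56156 + 234.9 = 266.8184
M3: Pc = R·M3+t = (-0.41584, +0.13122, +1.42572); u = 853.5·(-0.41584)/1.42572 + 328.7 = 79.7625, v = 499.8·(+0.13122)/1.42572 + 234.9 = 280.9004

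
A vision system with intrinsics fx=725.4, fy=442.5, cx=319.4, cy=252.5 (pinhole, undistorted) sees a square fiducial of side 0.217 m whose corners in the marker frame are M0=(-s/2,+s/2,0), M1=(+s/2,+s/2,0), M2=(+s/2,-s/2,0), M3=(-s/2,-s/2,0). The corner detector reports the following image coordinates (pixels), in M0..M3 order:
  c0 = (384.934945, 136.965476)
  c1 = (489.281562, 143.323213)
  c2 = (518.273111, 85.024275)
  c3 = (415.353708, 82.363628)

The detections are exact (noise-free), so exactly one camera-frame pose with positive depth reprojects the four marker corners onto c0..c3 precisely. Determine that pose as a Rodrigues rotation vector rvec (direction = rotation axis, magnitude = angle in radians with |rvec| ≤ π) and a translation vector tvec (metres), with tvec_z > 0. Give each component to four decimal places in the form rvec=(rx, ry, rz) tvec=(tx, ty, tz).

rvec=(-0.2828, 0.4070, 0.2729) tvec=(0.2638, -0.4652, 1.4590)

Intrinsics K: fx=725.4, fy=442.5, cx=319.4, cy=252.5
Marker side s = 0.217 m; corners in marker frame (Z=0):
  M0 = (-0.1085, +0.1085, 0)
  M1 = (+0.1085, +0.1085, 0)
  M2 = (+0.1085, -0.1085, 0)
  M3 = (-0.1085, -0.1085, 0)
Detected image corners:
  c0 = (384.934945, 136.965476) px
  c1 = (489.281562, 143.323213) px
  c2 = (518.273111, 85.024275) px
  c3 = (415.353708, 82.363628) px
Planar DLT: solve 8×8 A·h = b for H (H[2,2]=1):
  H  [+346.40617 -203.25908 +450.56615]
  H  [-11.82336 +243.46260 +111.39918]
  H  [-0.29010 -0.14662 +1.00000]
B = K⁻¹H; ‖b₁‖=0.685405, ‖b₂‖=0.685405; λ = 2/(‖b₁‖+‖b₂‖) = 1.458992, sign → tz>0 ⇒ λ=+1.458992
r₁ = λ·B[:,0] = (+0.88309,+0.20253,-0.42325); r₂ = λ·B[:,1] = (-0.31463,+0.92480,-0.21391)
r₃ = r₁×r₂ = (+0.34810,+0.32207,+0.88040); SVD([r₁ r₂ r₃]) → R = UVᵀ:
  R  [+0.88309 -0.31463 +0.34810]
  R  [+0.20253 +0.92480 +0.32207]
  R  [-0.42325 -0.21391 +0.88040]
t = (+0.26381, -0.46523, +1.45899) m
tr R = 2.688281; θ = arccos((tr R − 1)/2) = 0.565837 rad = 32.420°
axis k = ((R−Rᵀ)₃₂, (R−Rᵀ)₁₃, (R−Rᵀ)₂₁) / (2 sinθ) = (-0.499871, +0.719377, +0.482313)
rvec = θ·k = (-0.282845, +0.407050, +0.272911)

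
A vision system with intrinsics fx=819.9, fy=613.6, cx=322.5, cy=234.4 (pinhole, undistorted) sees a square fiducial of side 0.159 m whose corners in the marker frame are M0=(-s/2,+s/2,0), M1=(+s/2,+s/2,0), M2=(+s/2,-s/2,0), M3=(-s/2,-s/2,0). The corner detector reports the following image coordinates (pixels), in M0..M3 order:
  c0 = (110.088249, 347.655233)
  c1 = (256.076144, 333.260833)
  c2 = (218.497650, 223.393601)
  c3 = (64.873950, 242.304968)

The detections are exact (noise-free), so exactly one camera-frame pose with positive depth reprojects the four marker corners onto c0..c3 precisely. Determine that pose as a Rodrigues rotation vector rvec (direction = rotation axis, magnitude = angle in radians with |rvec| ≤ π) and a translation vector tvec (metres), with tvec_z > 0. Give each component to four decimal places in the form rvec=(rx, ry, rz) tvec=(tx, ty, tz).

rvec=(0.3309, 0.1426, -0.1818) tvec=(-0.1606, 0.0721, 0.8193)

Intrinsics K: fx=819.9, fy=613.6, cx=322.5, cy=234.4
Marker side s = 0.159 m; corners in marker frame (Z=0):
  M0 = (-0.0795, +0.0795, 0)
  M1 = (+0.0795, +0.0795, 0)
  M2 = (+0.0795, -0.0795, 0)
  M3 = (-0.0795, -0.0795, 0)
Detected image corners:
  c0 = (110.088249, 347.655233) px
  c1 = (256.076144, 333.260833) px
  c2 = (218.497650, 223.393601) px
  c3 = (64.873950, 242.304968) px
Planar DLT: solve 8×8 A·h = b for H (H[2,2]=1):
  H  [+908.06880 +322.02892 +161.78071]
  H  [-163.24399 +784.73203 +288.40401]
  H  [-0.20560 +0.37739 +1.00000]
B = K⁻¹H; ‖b₁‖=1.220547, ‖b₂‖=1.220547; λ = 2/(‖b₁‖+‖b₂‖) = 0.819305, sign → tz>0 ⇒ λ=+0.819305
r₁ = λ·B[:,0] = (+0.97367,-0.15362,-0.16845); r₂ = λ·B[:,1] = (+0.20018,+0.92969,+0.30920)
r₃ = r₁×r₂ = (+0.10910,-0.33477,+0.93596); SVD([r₁ r₂ r₃]) → R = UVᵀ:
  R  [+0.97367 +0.20018 +0.10910]
  R  [-0.15362 +0.92969 -0.33477]
  R  [-0.16845 +0.30920 +0.93596]
t = (-0.16060, +0.07211, +0.81930) m
tr R = 2.839320; θ = arccos((tr R − 1)/2) = 0.403583 rad = 23.124°
axis k = ((R−Rᵀ)₃₂, (R−Rᵀ)₁₃, (R−Rᵀ)₂₁) / (2 sinθ) = (+0.819891, +0.353373, -0.450451)
rvec = θ·k = (+0.330894, +0.142615, -0.181794)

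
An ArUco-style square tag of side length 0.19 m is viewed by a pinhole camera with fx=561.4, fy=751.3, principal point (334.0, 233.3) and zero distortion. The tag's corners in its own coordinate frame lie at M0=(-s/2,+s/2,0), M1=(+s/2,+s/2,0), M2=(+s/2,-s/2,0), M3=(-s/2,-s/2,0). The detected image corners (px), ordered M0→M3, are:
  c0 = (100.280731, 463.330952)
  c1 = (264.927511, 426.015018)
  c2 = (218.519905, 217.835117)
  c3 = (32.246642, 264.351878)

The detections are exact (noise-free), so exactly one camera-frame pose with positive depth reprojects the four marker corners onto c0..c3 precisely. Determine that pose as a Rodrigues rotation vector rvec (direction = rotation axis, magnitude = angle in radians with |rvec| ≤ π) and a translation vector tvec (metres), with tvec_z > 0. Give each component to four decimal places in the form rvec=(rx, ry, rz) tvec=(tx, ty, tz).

rvec=(0.4165, 0.0192, -0.1904) tvec=(-0.1875, 0.0911, 0.5881)

Intrinsics K: fx=561.4, fy=751.3, cx=334.0, cy=233.3
Marker side s = 0.19 m; corners in marker frame (Z=0):
  M0 = (-0.0950, +0.0950, 0)
  M1 = (+0.0950, +0.0950, 0)
  M2 = (+0.0950, -0.0950, 0)
  M3 = (-0.0950, -0.0950, 0)
Detected image corners:
  c0 = (100.280731, 463.330952) px
  c1 = (264.927511, 426.015018) px
  c2 = (218.519905, 217.835117) px
  c3 = (32.246642, 264.351878) px
Planar DLT: solve 8×8 A·h = b for H (H[2,2]=1):
  H  [+904.74298 +406.49731 +155.02895]
  H  [-252.55978 +1304.60896 +349.65916]
  H  [-0.09774 +0.68059 +1.00000]
B = K⁻¹H; ‖b₁‖=1.700318, ‖b₂‖=1.700318; λ = 2/(‖b₁‖+‖b₂‖) = 0.588125, sign → tz>0 ⇒ λ=+0.588125
r₁ = λ·B[:,0] = (+0.98201,-0.17986,-0.05748); r₂ = λ·B[:,1] = (+0.18771,+0.89697,+0.40027)
r₃ = r₁×r₂ = (-0.02043,-0.40386,+0.91459); SVD([r₁ r₂ r₃]) → R = UVᵀ:
  R  [+0.98201 +0.18771 -0.02043]
  R  [-0.17986 +0.89697 -0.40386]
  R  [-0.05748 +0.40027 +0.91459]
t = (-0.18749, +0.09109, +0.58813) m
tr R = 2.793569; θ = arccos((tr R − 1)/2) = 0.458348 rad = 26.261°
axis k = ((R−Rᵀ)₃₂, (R−Rᵀ)₁₃, (R−Rᵀ)₂₁) / (2 sinθ) = (+0.908693, +0.041869, -0.415360)
rvec = θ·k = (+0.416498, +0.019190, -0.190380)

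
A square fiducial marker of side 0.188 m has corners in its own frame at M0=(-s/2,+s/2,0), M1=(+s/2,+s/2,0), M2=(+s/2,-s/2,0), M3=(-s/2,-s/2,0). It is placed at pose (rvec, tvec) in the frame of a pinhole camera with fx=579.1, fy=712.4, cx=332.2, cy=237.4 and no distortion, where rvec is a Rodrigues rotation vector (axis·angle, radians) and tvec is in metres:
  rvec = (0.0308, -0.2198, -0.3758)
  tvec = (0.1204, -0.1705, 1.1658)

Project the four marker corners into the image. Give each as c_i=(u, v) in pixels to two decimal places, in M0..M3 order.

Intrinsics K: fx=579.1, fy=712.4, cx=332.2, cy=237.4
Marker side s = 0.188 m; corners in marker frame (Z=0):
  M0 = (-0.0940, +0.0940, 0)
  M1 = (+0.0940, +0.0940, 0)
  M2 = (+0.0940, -0.0940, 0)
  M3 = (-0.0940, -0.0940, 0)
rvec = (0.0308, -0.2198, -0.3758), |rvec| = θ = 0.43645 rad = 25.007°
Rodrigues: sinθ=0.42272, 1−cosθ=0.09374; R = I + sinθ·[k]× + (1−cosθ)·[k]×²:
    [+0.90673 +0.36065 -0.21858]
    [-0.36731 +0.93003 +0.01082]
    [+0.20719 +0.07048 +0.97576]
t = (0.1204, -0.1705, 1.1658) m
M0: Pc = R·M0+t = (+0.06907, -0.04855, +1.15295); u = 579.1·(+0.06907)/1.15295 + 332.2 = 366.8917, v = 712.4·(-0.04855)/1.15295 + 237.4 = 207.4017
M1: Pc = R·M1+t = (+0.23953, -0.11760, +1.19190); u = 579.1·(+0.23953)/1.19190 + 332.2 = 448.5803, v = 712.4·(-0.11760)/1.19190 + 237.4 = 167.1079
M2: Pc = R·M2+t = (+0.17173, -0.29245, +1.17865); u = 579.1·(+0.17173)/1.17865 + 332.2 = 416.5757, v = 712.4·(-0.29245)/1.17865 + 237.4 = 60.6370
M3: Pc = R·M3+t = (+0.00127, -0.22340, +1.13970); u = 579.1·(+0.00127)/1.13970 + 332.2 = 332.8436, v = 712.4·(-0.22340)/1.13970 + 237.4 = 97.7604

c0=(366.89, 207.40) c1=(448.58, 167.11) c2=(416.58, 60.64) c3=(332.84, 97.76)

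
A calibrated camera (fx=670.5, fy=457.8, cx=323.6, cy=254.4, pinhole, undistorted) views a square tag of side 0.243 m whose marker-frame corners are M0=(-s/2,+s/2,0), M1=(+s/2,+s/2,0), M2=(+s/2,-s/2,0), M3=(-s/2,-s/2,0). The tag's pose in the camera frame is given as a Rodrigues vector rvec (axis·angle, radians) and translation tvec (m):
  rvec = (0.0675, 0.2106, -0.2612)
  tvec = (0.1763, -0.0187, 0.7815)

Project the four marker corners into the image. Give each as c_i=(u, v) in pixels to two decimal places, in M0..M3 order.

Intrinsics K: fx=670.5, fy=457.8, cx=323.6, cy=254.4
Marker side s = 0.243 m; corners in marker frame (Z=0):
  M0 = (-0.1215, +0.1215, 0)
  M1 = (+0.1215, +0.1215, 0)
  M2 = (+0.1215, -0.1215, 0)
  M3 = (-0.1215, -0.1215, 0)
rvec = (0.0675, 0.2106, -0.2612), |rvec| = θ = 0.34225 rad = 19.609°
Rodrigues: sinθ=0.33561, 1−cosθ=0.05800; R = I + sinθ·[k]× + (1−cosθ)·[k]×²:
    [+0.94426 +0.26317 +0.19778]
    [-0.24909 +0.96396 -0.09343]
    [-0.21524 +0.03895 +0.97578]
t = (0.1763, -0.0187, 0.7815) m
M0: Pc = R·M0+t = (+0.09355, +0.12869, +0.81238); u = 670.5·(+0.09355)/0.81238 + 323.6 = 400.8094, v = 457.8·(+0.12869)/0.81238 + 254.4 = 326.9180
M1: Pc = R·M1+t = (+0.32300, +0.06816, +0.76008); u = 670.5·(+0.32300)/0.76008 + 323.6 = 608.5344, v = 457.8·(+0.06816)/0.76008 + 254.4 = 295.4512
M2: Pc = R·M2+t = (+0.25905, -0.16609, +0.75062); u = 670.5·(+0.25905)/0.75062 + 323.6 = 555.0030, v = 457.8·(-0.16609)/0.75062 + 254.4 = 153.1041
M3: Pc = R·M3+t = (+0.02960, -0.10556, +0.80292); u = 670.5·(+0.02960)/0.80292 + 323.6 = 348.3163, v = 457.8·(-0.10556)/0.80292 + 254.4 = 194.2147

c0=(400.81, 326.92) c1=(608.53, 295.45) c2=(555.00, 153.10) c3=(348.32, 194.21)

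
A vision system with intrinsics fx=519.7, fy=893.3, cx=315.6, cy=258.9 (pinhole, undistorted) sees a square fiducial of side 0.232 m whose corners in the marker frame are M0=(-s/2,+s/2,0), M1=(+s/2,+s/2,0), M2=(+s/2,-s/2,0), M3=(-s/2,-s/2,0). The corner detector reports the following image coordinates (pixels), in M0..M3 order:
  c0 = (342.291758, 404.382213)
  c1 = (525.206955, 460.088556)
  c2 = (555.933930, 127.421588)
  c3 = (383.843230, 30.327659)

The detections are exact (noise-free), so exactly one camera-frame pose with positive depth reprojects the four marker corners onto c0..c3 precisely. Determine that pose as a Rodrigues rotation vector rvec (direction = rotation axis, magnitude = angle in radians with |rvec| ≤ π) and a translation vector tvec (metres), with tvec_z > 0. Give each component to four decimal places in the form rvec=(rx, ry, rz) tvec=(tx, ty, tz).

Intrinsics K: fx=519.7, fy=893.3, cx=315.6, cy=258.9
Marker side s = 0.232 m; corners in marker frame (Z=0):
  M0 = (-0.1160, +0.1160, 0)
  M1 = (+0.1160, +0.1160, 0)
  M2 = (+0.1160, -0.1160, 0)
  M3 = (-0.1160, -0.1160, 0)
Detected image corners:
  c0 = (342.291758, 404.382213) px
  c1 = (525.206955, 460.088556) px
  c2 = (555.933930, 127.421588) px
  c3 = (383.843230, 30.327659) px
Planar DLT: solve 8×8 A·h = b for H (H[2,2]=1):
  H  [+1007.76287 -223.58859 +457.67914]
  H  [+468.38603 +1478.35892 +254.79676]
  H  [+0.53800 -0.15332 +1.00000]
B = K⁻¹H; ‖b₁‖=1.739263, ‖b₂‖=1.739263; λ = 2/(‖b₁‖+‖b₂‖) = 0.574956, sign → tz>0 ⇒ λ=+0.574956
r₁ = λ·B[:,0] = (+0.92707,+0.21182,+0.30933); r₂ = λ·B[:,1] = (-0.19383,+0.97707,-0.08815)
r₃ = r₁×r₂ = (-0.32090,+0.02177,+0.94686); SVD([r₁ r₂ r₃]) → R = UVᵀ:
  R  [+0.92707 -0.19383 -0.32090]
  R  [+0.21182 +0.97707 +0.02177]
  R  [+0.30933 -0.08815 +0.94686]
t = (+0.15719, -0.00264, +0.57496) m
tr R = 2.850994; θ = arccos((tr R − 1)/2) = 0.388451 rad = 22.257°
axis k = ((R−Rᵀ)₃₂, (R−Rᵀ)₁₃, (R−Rᵀ)₂₁) / (2 sinθ) = (-0.145102, -0.831977, +0.535500)
rvec = θ·k = (-0.056365, -0.323182, +0.208016)

rvec=(-0.0564, -0.3232, 0.2080) tvec=(0.1572, -0.0026, 0.5750)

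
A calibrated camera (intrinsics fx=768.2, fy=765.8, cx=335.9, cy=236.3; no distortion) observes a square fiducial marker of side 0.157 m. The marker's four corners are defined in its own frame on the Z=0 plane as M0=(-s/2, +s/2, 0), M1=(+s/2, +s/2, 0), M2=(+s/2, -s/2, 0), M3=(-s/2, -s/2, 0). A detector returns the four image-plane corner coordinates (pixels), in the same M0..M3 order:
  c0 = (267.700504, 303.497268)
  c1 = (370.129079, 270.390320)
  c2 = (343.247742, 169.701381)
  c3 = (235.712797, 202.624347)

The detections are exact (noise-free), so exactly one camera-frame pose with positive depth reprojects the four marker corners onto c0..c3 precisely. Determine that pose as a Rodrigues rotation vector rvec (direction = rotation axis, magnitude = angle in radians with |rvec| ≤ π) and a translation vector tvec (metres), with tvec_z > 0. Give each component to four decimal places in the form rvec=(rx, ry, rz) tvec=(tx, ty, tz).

Intrinsics K: fx=768.2, fy=765.8, cx=335.9, cy=236.3
Marker side s = 0.157 m; corners in marker frame (Z=0):
  M0 = (-0.0785, +0.0785, 0)
  M1 = (+0.0785, +0.0785, 0)
  M2 = (+0.0785, -0.0785, 0)
  M3 = (-0.0785, -0.0785, 0)
Detected image corners:
  c0 = (267.700504, 303.497268) px
  c1 = (370.129079, 270.390320) px
  c2 = (343.247742, 169.701381) px
  c3 = (235.712797, 202.624347) px
Planar DLT: solve 8×8 A·h = b for H (H[2,2]=1):
  H  [+699.83120 +272.75656 +304.94880]
  H  [-185.79146 +708.32770 +237.52968]
  H  [+0.10360 +0.28076 +1.00000]
B = K⁻¹H; ‖b₁‖=0.914092, ‖b₂‖=0.914092; λ = 2/(‖b₁‖+‖b₂‖) = 1.093982, sign → tz>0 ⇒ λ=+1.093982
r₁ = λ·B[:,0] = (+0.94706,-0.30039,+0.11334); r₂ = λ·B[:,1] = (+0.25412,+0.91710,+0.30715)
r₃ = r₁×r₂ = (-0.19621,-0.26209,+0.94489); SVD([r₁ r₂ r₃]) → R = UVᵀ:
  R  [+0.94706 +0.25412 -0.19621]
  R  [-0.30039 +0.91710 -0.26209]
  R  [+0.11334 +0.30715 +0.94489]
t = (-0.04408, +0.00176, +1.09398) m
tr R = 2.809051; θ = arccos((tr R − 1)/2) = 0.440531 rad = 25.241°
axis k = ((R−Rᵀ)₃₂, (R−Rᵀ)₁₃, (R−Rᵀ)₂₁) / (2 sinθ) = (+0.667463, -0.362963, -0.650193)
rvec = θ·k = (+0.294038, -0.159896, -0.286430)

rvec=(0.2940, -0.1599, -0.2864) tvec=(-0.0441, 0.0018, 1.0940)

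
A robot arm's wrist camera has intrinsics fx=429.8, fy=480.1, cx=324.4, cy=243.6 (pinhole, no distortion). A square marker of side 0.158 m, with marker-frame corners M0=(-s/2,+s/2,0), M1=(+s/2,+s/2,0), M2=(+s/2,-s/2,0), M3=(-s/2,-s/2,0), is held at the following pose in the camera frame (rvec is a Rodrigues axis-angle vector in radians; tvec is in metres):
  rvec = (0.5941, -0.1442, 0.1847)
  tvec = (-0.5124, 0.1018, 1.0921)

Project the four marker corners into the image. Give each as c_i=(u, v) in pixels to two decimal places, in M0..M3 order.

Intrinsics K: fx=429.8, fy=480.1, cx=324.4, cy=243.6
Marker side s = 0.158 m; corners in marker frame (Z=0):
  M0 = (-0.0790, +0.0790, 0)
  M1 = (+0.0790, +0.0790, 0)
  M2 = (+0.0790, -0.0790, 0)
  M3 = (-0.0790, -0.0790, 0)
rvec = (0.5941, -0.1442, 0.1847), |rvec| = θ = 0.63864 rad = 36.591°
Rodrigues: sinθ=0.59610, 1−cosθ=0.19709; R = I + sinθ·[k]× + (1−cosθ)·[k]×²:
    [+0.97347 -0.21380 -0.08157]
    [+0.13100 +0.81295 -0.56740]
    [+0.18762 +0.54166 +0.81939]
t = (-0.5124, 0.1018, 1.0921) m
M0: Pc = R·M0+t = (-0.60619, +0.15567, +1.12007); u = 429.8·(-0.60619)/1.12007 + 324.4 = 91.7875, v = 480.1·(+0.15567)/1.12007 + 243.6 = 310.3274
M1: Pc = R·M1+t = (-0.45239, +0.17637, +1.14971); u = 429.8·(-0.45239)/1.14971 + 324.4 = 155.2835, v = 480.1·(+0.17637)/1.14971 + 243.6 = 317.2500
M2: Pc = R·M2+t = (-0.41861, +0.04793, +1.06413); u = 429.8·(-0.41861)/1.06413 + 324.4 = 155.3259, v = 480.1·(+0.04793)/1.06413 + 243.6 = 265.2224
M3: Pc = R·M3+t = (-0.57241, +0.02723, +1.03449); u = 429.8·(-0.57241)/1.03449 + 324.4 = 86.5782, v = 480.1·(+0.02723)/1.03449 + 243.6 = 256.2362

c0=(91.79, 310.33) c1=(155.28, 317.25) c2=(155.33, 265.22) c3=(86.58, 256.24)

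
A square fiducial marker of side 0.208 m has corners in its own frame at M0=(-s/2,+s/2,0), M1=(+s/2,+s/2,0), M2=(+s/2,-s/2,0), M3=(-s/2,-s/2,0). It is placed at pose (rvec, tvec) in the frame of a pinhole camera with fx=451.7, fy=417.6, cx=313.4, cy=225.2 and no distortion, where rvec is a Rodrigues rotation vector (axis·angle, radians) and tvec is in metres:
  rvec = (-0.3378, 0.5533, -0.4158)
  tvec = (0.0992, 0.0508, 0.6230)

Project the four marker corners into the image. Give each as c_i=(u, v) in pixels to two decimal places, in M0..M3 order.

Intrinsics K: fx=451.7, fy=417.6, cx=313.4, cy=225.2
Marker side s = 0.208 m; corners in marker frame (Z=0):
  M0 = (-0.1040, +0.1040, 0)
  M1 = (+0.1040, +0.1040, 0)
  M2 = (+0.1040, -0.1040, 0)
  M3 = (-0.1040, -0.1040, 0)
rvec = (-0.3378, 0.5533, -0.4158), |rvec| = θ = 0.77016 rad = 44.127°
Rodrigues: sinθ=0.69625, 1−cosθ=0.28220; R = I + sinθ·[k]× + (1−cosθ)·[k]×²:
    [+0.77209 +0.28697 +0.56703]
    [-0.46482 +0.86345 +0.19593]
    [-0.43338 -0.41484 +0.80006]
t = (0.0992, 0.0508, 0.6230) m
M0: Pc = R·M0+t = (+0.04875, +0.18894, +0.62493); u = 451.7·(+0.04875)/0.62493 + 313.4 = 348.6350, v = 417.6·(+0.18894)/0.62493 + 225.2 = 351.4572
M1: Pc = R·M1+t = (+0.20934, +0.09226, +0.53479); u = 451.7·(+0.20934)/0.53479 + 313.4 = 490.2189, v = 417.6·(+0.09226)/0.53479 + 225.2 = 297.2418
M2: Pc = R·M2+t = (+0.14965, -0.08734, +0.62107); u = 451.7·(+0.14965)/0.62107 + 313.4 = 422.2407, v = 417.6·(-0.08734)/0.62107 + 225.2 = 166.4734
M3: Pc = R·M3+t = (-0.01094, +0.00934, +0.71121); u = 451.7·(-0.01094)/0.71121 + 313.4 = 306.4501, v = 417.6·(+0.00934)/0.71121 + 225.2 = 230.6853

c0=(348.64, 351.46) c1=(490.22, 297.24) c2=(422.24, 166.47) c3=(306.45, 230.69)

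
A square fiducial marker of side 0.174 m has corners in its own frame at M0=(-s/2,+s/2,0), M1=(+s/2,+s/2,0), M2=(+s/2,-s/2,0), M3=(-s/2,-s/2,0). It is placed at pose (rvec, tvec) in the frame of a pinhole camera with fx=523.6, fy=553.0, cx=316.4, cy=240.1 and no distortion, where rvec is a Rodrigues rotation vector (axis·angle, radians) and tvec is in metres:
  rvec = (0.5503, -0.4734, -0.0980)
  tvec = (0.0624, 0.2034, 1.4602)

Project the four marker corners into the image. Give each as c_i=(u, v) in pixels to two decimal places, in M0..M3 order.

Intrinsics K: fx=523.6, fy=553.0, cx=316.4, cy=240.1
Marker side s = 0.174 m; corners in marker frame (Z=0):
  M0 = (-0.0870, +0.0870, 0)
  M1 = (+0.0870, +0.0870, 0)
  M2 = (+0.0870, -0.0870, 0)
  M3 = (-0.0870, -0.0870, 0)
rvec = (0.5503, -0.4734, -0.0980), |rvec| = θ = 0.73249 rad = 41.969°
Rodrigues: sinθ=0.66872, 1−cosθ=0.25649; R = I + sinθ·[k]× + (1−cosθ)·[k]×²:
    [+0.88828 -0.03507 -0.45797]
    [-0.21400 +0.85064 -0.48022]
    [+0.40641 +0.52457 +0.74810]
t = (0.0624, 0.2034, 1.4602) m
M0: Pc = R·M0+t = (-0.01793, +0.29602, +1.47048); u = 523.6·(-0.01793)/1.47048 + 316.4 = 310.0153, v = 553.0·(+0.29602)/1.47048 + 240.1 = 351.4252
M1: Pc = R·M1+t = (+0.13663, +0.25879, +1.54120); u = 523.6·(+0.13663)/1.54120 + 316.4 = 362.8179, v = 553.0·(+0.25879)/1.54120 + 240.1 = 332.9562
M2: Pc = R·M2+t = (+0.14273, +0.11078, +1.44992); u = 523.6·(+0.14273)/1.44992 + 316.4 = 367.9435, v = 553.0·(+0.11078)/1.44992 + 240.1 = 282.3499
M3: Pc = R·M3+t = (-0.01183, +0.14801, +1.37920); u = 523.6·(-0.01183)/1.37920 + 316.4 = 311.9092, v = 553.0·(+0.14801)/1.37920 + 240.1 = 299.4464

c0=(310.02, 351.43) c1=(362.82, 332.96) c2=(367.94, 282.35) c3=(311.91, 299.45)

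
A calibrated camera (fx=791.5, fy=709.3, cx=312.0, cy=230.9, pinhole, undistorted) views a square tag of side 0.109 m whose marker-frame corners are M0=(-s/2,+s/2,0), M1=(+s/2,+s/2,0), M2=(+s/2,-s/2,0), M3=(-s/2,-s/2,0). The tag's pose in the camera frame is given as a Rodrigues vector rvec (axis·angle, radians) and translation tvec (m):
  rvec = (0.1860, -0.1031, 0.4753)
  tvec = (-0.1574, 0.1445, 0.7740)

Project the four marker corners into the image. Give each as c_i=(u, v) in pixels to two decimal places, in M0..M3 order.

Intrinsics K: fx=791.5, fy=709.3, cx=312.0, cy=230.9
Marker side s = 0.109 m; corners in marker frame (Z=0):
  M0 = (-0.0545, +0.0545, 0)
  M1 = (+0.0545, +0.0545, 0)
  M2 = (+0.0545, -0.0545, 0)
  M3 = (-0.0545, -0.0545, 0)
rvec = (0.1860, -0.1031, 0.4753), |rvec| = θ = 0.52071 rad = 29.834°
Rodrigues: sinθ=0.49749, 1−cosθ=0.13253; R = I + sinθ·[k]× + (1−cosθ)·[k]×²:
    [+0.88438 -0.46348 -0.05529]
    [+0.44474 +0.87266 -0.20166]
    [+0.14172 +0.15375 +0.97789]
t = (-0.1574, 0.1445, 0.7740) m
M0: Pc = R·M0+t = (-0.23086, +0.16782, +0.77466); u = 791.5·(-0.23086)/0.77466 + 312.0 = 76.1217, v = 709.3·(+0.16782)/0.77466 + 230.9 = 384.5632
M1: Pc = R·M1+t = (-0.13446, +0.21630, +0.79010); u = 791.5·(-0.13446)/0.79010 + 312.0 = 177.3010, v = 709.3·(+0.21630)/0.79010 + 230.9 = 425.0777
M2: Pc = R·M2+t = (-0.08394, +0.12118, +0.77334); u = 791.5·(-0.08394)/0.77334 + 312.0 = 226.0878, v = 709.3·(+0.12118)/0.77334 + 230.9 = 342.0427
M3: Pc = R·M3+t = (-0.18034, +0.07270, +0.75790); u = 791.5·(-0.18034)/0.75790 + 312.0 = 123.6655, v = 709.3·(+0.07270)/0.75790 + 230.9 = 298.9400

c0=(76.12, 384.56) c1=(177.30, 425.08) c2=(226.09, 342.04) c3=(123.67, 298.94)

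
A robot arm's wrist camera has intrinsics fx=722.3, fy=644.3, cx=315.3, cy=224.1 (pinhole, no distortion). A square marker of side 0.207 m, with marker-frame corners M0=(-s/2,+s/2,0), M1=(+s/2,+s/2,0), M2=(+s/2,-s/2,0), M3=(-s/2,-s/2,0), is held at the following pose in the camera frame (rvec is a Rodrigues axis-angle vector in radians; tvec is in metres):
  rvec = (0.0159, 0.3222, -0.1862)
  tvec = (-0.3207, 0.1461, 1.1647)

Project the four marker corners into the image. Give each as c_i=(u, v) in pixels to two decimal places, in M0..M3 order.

c0=(74.92, 367.61) c1=(184.20, 354.75) c2=(160.20, 238.78) c3=(52.50, 257.93)

Intrinsics K: fx=722.3, fy=644.3, cx=315.3, cy=224.1
Marker side s = 0.207 m; corners in marker frame (Z=0):
  M0 = (-0.1035, +0.1035, 0)
  M1 = (+0.1035, +0.1035, 0)
  M2 = (+0.1035, -0.1035, 0)
  M3 = (-0.1035, -0.1035, 0)
rvec = (0.0159, 0.3222, -0.1862), |rvec| = θ = 0.37247 rad = 21.341°
Rodrigues: sinθ=0.36392, 1−cosθ=0.06857; R = I + sinθ·[k]× + (1−cosθ)·[k]×²:
    [+0.93156 +0.18446 +0.31334]
    [-0.17939 +0.98274 -0.04519]
    [-0.31626 -0.01412 +0.94857]
t = (-0.3207, 0.1461, 1.1647) m
M0: Pc = R·M0+t = (-0.39802, +0.26638, +1.19597); u = 722.3·(-0.39802)/1.19597 + 315.3 = 74.9155, v = 644.3·(+0.26638)/1.19597 + 224.1 = 367.6059
M1: Pc = R·M1+t = (-0.20519, +0.22925, +1.13051); u = 722.3·(-0.20519)/1.13051 + 315.3 = 184.1987, v = 644.3·(+0.22925)/1.13051 + 224.1 = 354.7526
M2: Pc = R·M2+t = (-0.24338, +0.02582, +1.13343); u = 722.3·(-0.24338)/1.13343 + 315.3 = 160.2041, v = 644.3·(+0.02582)/1.13343 + 224.1 = 238.7771
M3: Pc = R·M3+t = (-0.43621, +0.06295, +1.19889); u = 722.3·(-0.43621)/1.19889 + 315.3 = 52.4975, v = 644.3·(+0.06295)/1.19889 + 224.1 = 257.9320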